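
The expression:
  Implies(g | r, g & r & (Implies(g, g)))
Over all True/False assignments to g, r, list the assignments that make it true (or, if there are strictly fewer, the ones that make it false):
is true only for:
  g=False, r=False;
  g=True, r=True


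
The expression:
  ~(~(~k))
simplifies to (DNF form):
~k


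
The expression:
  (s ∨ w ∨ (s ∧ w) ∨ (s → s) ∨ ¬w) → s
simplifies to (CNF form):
s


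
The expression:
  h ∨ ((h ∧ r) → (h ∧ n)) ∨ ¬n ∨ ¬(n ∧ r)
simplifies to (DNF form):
True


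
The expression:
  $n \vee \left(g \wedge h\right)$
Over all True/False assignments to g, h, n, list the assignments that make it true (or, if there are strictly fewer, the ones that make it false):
is false only for:
  g=False, h=False, n=False;
  g=False, h=True, n=False;
  g=True, h=False, n=False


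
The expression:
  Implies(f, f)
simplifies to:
True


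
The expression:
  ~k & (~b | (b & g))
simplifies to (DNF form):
(g & ~k) | (~b & ~k)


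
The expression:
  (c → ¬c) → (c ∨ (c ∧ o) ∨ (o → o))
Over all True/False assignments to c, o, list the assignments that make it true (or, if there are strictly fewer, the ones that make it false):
is always true.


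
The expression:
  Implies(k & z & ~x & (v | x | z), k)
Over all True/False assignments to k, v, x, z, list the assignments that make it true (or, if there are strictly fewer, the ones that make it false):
is always true.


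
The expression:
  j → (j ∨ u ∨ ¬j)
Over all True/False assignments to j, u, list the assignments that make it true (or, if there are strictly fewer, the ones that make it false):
is always true.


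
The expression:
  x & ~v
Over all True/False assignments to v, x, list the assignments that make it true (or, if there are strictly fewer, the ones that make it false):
is true only for:
  v=False, x=True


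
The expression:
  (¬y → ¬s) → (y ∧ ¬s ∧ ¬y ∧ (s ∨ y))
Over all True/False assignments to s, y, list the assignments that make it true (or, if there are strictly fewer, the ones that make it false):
is true only for:
  s=True, y=False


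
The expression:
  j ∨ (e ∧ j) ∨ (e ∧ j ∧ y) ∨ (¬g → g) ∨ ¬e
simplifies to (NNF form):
g ∨ j ∨ ¬e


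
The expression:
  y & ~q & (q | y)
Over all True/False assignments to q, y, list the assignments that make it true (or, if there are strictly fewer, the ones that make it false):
is true only for:
  q=False, y=True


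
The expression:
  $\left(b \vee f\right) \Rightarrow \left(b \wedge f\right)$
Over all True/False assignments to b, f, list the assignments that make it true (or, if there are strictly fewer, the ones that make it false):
is true only for:
  b=False, f=False;
  b=True, f=True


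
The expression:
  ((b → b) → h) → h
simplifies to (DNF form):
True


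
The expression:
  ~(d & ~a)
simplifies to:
a | ~d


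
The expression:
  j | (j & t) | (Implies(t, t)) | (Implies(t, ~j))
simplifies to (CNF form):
True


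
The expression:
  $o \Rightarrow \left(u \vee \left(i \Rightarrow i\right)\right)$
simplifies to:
$\text{True}$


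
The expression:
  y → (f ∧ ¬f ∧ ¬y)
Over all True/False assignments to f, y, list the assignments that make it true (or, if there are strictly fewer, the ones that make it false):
is true only for:
  f=False, y=False;
  f=True, y=False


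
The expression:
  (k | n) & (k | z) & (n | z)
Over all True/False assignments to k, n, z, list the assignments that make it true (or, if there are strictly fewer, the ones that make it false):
is true only for:
  k=False, n=True, z=True;
  k=True, n=False, z=True;
  k=True, n=True, z=False;
  k=True, n=True, z=True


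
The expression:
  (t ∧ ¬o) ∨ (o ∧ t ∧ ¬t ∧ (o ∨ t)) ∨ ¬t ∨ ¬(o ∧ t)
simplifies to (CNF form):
¬o ∨ ¬t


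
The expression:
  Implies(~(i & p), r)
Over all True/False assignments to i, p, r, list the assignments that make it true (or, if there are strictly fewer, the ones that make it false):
is false only for:
  i=False, p=False, r=False;
  i=False, p=True, r=False;
  i=True, p=False, r=False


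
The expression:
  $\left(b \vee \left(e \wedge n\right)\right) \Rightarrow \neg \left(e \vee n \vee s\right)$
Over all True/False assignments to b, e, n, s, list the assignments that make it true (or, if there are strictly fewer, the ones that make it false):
is true only for:
  b=False, e=False, n=False, s=False;
  b=False, e=False, n=False, s=True;
  b=False, e=False, n=True, s=False;
  b=False, e=False, n=True, s=True;
  b=False, e=True, n=False, s=False;
  b=False, e=True, n=False, s=True;
  b=True, e=False, n=False, s=False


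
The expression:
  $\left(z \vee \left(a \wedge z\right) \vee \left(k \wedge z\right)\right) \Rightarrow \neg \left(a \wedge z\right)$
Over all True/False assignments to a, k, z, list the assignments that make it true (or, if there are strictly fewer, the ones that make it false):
is false only for:
  a=True, k=False, z=True;
  a=True, k=True, z=True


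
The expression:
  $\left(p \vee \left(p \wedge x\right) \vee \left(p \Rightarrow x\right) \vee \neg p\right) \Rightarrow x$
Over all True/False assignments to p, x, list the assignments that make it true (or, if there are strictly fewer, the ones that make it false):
is true only for:
  p=False, x=True;
  p=True, x=True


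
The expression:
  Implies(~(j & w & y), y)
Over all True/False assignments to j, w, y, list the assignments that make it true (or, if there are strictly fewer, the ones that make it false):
is true only for:
  j=False, w=False, y=True;
  j=False, w=True, y=True;
  j=True, w=False, y=True;
  j=True, w=True, y=True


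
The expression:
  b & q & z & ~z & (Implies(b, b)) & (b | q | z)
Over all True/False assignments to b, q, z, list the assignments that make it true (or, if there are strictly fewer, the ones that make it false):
is never true.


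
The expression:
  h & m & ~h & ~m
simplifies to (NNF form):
False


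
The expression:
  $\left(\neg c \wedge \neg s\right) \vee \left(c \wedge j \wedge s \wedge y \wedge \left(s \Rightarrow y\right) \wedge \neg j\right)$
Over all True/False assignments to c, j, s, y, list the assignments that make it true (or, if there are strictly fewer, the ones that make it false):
is true only for:
  c=False, j=False, s=False, y=False;
  c=False, j=False, s=False, y=True;
  c=False, j=True, s=False, y=False;
  c=False, j=True, s=False, y=True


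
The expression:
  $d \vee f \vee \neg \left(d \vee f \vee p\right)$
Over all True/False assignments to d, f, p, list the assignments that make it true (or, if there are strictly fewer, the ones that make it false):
is false only for:
  d=False, f=False, p=True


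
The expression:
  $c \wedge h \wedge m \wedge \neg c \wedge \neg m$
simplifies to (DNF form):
$\text{False}$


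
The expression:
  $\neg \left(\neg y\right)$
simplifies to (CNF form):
$y$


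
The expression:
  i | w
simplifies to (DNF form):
i | w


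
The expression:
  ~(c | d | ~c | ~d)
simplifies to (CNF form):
False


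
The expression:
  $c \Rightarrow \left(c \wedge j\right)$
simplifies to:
$j \vee \neg c$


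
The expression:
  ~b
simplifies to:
~b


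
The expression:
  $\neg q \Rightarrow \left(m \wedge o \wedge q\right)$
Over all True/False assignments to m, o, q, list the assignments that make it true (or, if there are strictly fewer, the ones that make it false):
is true only for:
  m=False, o=False, q=True;
  m=False, o=True, q=True;
  m=True, o=False, q=True;
  m=True, o=True, q=True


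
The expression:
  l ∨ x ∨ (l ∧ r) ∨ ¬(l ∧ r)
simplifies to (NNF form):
True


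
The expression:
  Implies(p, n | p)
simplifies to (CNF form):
True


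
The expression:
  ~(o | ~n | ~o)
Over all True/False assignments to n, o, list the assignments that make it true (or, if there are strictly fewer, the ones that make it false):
is never true.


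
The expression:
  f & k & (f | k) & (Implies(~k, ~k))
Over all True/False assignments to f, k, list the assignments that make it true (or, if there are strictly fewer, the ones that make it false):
is true only for:
  f=True, k=True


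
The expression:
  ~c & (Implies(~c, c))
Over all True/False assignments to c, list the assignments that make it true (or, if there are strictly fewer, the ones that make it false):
is never true.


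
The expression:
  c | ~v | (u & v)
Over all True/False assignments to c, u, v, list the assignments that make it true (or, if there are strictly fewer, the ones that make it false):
is false only for:
  c=False, u=False, v=True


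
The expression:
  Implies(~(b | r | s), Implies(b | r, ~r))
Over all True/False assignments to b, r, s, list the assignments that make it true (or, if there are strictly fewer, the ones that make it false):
is always true.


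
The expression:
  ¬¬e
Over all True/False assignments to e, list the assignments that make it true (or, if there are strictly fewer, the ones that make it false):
is true only for:
  e=True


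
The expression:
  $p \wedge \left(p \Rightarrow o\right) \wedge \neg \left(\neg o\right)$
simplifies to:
$o \wedge p$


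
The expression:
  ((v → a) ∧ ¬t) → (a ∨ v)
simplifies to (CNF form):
a ∨ t ∨ v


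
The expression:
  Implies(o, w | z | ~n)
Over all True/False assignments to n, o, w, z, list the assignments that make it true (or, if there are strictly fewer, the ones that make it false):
is false only for:
  n=True, o=True, w=False, z=False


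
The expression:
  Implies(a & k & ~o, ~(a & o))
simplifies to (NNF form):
True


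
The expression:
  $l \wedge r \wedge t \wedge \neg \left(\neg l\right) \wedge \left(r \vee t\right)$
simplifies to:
$l \wedge r \wedge t$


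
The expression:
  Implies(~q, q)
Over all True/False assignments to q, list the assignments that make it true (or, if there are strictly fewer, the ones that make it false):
is true only for:
  q=True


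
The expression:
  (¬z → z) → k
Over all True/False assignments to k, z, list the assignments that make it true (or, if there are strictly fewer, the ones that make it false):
is false only for:
  k=False, z=True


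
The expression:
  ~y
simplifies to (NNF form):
~y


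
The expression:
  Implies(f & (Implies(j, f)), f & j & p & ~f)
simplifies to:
~f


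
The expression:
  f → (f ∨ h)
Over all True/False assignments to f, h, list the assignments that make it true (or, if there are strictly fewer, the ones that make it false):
is always true.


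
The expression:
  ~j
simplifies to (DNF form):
~j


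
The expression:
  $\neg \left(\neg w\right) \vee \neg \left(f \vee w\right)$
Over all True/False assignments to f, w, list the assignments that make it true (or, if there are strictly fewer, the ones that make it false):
is false only for:
  f=True, w=False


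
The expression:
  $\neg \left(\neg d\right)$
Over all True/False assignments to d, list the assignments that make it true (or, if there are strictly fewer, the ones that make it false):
is true only for:
  d=True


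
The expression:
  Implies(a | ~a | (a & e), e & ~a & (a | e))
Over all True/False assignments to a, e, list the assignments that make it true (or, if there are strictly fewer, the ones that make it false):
is true only for:
  a=False, e=True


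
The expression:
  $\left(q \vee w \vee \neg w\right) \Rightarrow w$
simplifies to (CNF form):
$w$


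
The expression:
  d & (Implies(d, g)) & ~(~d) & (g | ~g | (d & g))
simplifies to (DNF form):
d & g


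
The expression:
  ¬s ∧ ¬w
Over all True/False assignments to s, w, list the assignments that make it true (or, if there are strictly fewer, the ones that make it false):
is true only for:
  s=False, w=False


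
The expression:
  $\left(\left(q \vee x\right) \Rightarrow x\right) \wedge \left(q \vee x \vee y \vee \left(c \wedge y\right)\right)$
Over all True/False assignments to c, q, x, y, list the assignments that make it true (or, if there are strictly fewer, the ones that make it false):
is false only for:
  c=False, q=False, x=False, y=False;
  c=False, q=True, x=False, y=False;
  c=False, q=True, x=False, y=True;
  c=True, q=False, x=False, y=False;
  c=True, q=True, x=False, y=False;
  c=True, q=True, x=False, y=True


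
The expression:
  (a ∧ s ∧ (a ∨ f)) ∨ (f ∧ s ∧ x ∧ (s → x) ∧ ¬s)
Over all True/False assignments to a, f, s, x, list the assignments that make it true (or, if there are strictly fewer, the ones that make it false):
is true only for:
  a=True, f=False, s=True, x=False;
  a=True, f=False, s=True, x=True;
  a=True, f=True, s=True, x=False;
  a=True, f=True, s=True, x=True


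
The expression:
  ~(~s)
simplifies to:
s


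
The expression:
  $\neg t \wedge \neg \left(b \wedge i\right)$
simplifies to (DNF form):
$\left(\neg b \wedge \neg t\right) \vee \left(\neg i \wedge \neg t\right)$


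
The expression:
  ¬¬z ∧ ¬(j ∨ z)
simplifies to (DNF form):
False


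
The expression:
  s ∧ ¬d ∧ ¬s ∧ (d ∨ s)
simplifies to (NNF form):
False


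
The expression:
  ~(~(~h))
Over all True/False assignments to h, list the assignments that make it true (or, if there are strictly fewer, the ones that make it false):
is true only for:
  h=False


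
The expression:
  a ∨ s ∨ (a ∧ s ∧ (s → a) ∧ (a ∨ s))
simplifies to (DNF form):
a ∨ s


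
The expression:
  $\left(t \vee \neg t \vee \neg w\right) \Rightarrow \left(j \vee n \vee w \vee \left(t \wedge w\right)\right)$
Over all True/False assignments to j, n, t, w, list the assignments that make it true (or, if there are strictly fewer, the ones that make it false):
is false only for:
  j=False, n=False, t=False, w=False;
  j=False, n=False, t=True, w=False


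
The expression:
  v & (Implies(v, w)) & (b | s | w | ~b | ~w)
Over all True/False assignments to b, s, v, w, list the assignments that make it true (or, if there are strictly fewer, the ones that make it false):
is true only for:
  b=False, s=False, v=True, w=True;
  b=False, s=True, v=True, w=True;
  b=True, s=False, v=True, w=True;
  b=True, s=True, v=True, w=True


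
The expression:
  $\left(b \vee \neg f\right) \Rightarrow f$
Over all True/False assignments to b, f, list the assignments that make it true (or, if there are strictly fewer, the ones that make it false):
is true only for:
  b=False, f=True;
  b=True, f=True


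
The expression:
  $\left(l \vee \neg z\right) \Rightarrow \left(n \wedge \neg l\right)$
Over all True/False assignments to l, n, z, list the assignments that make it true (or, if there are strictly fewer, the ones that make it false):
is true only for:
  l=False, n=False, z=True;
  l=False, n=True, z=False;
  l=False, n=True, z=True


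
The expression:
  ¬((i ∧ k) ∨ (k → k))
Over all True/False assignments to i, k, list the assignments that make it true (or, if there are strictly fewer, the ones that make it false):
is never true.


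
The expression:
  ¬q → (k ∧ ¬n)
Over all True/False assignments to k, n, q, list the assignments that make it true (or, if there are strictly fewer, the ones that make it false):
is false only for:
  k=False, n=False, q=False;
  k=False, n=True, q=False;
  k=True, n=True, q=False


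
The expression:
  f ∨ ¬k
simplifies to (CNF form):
f ∨ ¬k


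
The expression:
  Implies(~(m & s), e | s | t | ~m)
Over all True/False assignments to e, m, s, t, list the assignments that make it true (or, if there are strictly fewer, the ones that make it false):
is false only for:
  e=False, m=True, s=False, t=False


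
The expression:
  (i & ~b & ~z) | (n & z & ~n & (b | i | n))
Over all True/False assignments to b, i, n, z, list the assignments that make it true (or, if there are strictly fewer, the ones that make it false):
is true only for:
  b=False, i=True, n=False, z=False;
  b=False, i=True, n=True, z=False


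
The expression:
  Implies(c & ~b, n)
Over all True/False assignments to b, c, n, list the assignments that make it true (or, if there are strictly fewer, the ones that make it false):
is false only for:
  b=False, c=True, n=False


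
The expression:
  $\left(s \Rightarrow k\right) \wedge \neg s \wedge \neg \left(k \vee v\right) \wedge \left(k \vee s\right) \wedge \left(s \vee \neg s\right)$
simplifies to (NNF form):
$\text{False}$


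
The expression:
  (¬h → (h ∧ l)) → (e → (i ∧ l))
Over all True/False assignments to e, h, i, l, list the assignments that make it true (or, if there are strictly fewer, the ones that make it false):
is false only for:
  e=True, h=True, i=False, l=False;
  e=True, h=True, i=False, l=True;
  e=True, h=True, i=True, l=False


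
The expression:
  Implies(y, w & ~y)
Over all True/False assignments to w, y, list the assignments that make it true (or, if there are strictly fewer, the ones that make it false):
is true only for:
  w=False, y=False;
  w=True, y=False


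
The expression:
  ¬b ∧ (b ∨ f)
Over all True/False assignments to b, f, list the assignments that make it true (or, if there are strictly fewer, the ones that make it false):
is true only for:
  b=False, f=True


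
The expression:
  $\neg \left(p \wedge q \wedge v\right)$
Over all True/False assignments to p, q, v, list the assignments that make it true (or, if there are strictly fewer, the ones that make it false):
is false only for:
  p=True, q=True, v=True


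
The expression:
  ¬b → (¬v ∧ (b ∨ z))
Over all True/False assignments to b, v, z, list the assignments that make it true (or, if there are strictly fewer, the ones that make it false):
is false only for:
  b=False, v=False, z=False;
  b=False, v=True, z=False;
  b=False, v=True, z=True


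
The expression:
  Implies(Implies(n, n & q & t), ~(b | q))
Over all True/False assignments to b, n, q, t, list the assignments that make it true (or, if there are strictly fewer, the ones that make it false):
is true only for:
  b=False, n=False, q=False, t=False;
  b=False, n=False, q=False, t=True;
  b=False, n=True, q=False, t=False;
  b=False, n=True, q=False, t=True;
  b=False, n=True, q=True, t=False;
  b=True, n=True, q=False, t=False;
  b=True, n=True, q=False, t=True;
  b=True, n=True, q=True, t=False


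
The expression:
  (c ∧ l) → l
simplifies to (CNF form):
True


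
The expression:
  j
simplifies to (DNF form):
j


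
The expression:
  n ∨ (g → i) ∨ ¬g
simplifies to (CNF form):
i ∨ n ∨ ¬g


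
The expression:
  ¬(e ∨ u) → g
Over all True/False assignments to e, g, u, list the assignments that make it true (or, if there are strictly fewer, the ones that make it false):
is false only for:
  e=False, g=False, u=False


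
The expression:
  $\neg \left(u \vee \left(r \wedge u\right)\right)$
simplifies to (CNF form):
$\neg u$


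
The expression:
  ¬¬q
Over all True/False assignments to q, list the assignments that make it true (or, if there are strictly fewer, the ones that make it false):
is true only for:
  q=True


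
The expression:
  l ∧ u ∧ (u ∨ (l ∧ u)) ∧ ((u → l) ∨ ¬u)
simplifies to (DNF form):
l ∧ u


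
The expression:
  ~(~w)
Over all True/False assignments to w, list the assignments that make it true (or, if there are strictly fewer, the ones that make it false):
is true only for:
  w=True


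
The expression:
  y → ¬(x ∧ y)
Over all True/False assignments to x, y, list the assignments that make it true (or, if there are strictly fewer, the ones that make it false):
is false only for:
  x=True, y=True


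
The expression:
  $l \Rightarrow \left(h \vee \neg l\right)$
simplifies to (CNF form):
$h \vee \neg l$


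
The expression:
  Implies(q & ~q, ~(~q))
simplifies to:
True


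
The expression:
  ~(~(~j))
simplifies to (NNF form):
~j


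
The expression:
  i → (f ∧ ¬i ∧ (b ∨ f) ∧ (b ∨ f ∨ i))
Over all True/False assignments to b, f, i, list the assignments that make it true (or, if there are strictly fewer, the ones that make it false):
is true only for:
  b=False, f=False, i=False;
  b=False, f=True, i=False;
  b=True, f=False, i=False;
  b=True, f=True, i=False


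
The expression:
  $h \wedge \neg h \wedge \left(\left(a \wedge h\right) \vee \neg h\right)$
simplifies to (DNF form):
$\text{False}$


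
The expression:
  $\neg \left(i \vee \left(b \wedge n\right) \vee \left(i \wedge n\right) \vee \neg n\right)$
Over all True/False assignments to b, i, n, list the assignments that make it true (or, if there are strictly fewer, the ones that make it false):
is true only for:
  b=False, i=False, n=True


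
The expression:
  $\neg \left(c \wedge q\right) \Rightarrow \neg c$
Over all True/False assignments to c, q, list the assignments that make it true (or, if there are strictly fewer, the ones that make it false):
is false only for:
  c=True, q=False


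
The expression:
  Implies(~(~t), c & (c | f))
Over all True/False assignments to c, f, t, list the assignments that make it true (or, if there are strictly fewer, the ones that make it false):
is false only for:
  c=False, f=False, t=True;
  c=False, f=True, t=True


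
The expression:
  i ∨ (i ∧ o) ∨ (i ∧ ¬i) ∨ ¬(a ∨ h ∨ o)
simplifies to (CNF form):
(i ∨ ¬a) ∧ (i ∨ ¬h) ∧ (i ∨ ¬o)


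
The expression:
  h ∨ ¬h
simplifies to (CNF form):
True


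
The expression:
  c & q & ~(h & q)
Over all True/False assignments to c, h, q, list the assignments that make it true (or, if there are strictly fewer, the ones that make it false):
is true only for:
  c=True, h=False, q=True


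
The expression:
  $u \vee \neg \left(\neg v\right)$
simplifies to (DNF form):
$u \vee v$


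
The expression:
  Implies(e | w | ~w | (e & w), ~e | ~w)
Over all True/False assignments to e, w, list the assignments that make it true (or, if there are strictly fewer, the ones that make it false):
is false only for:
  e=True, w=True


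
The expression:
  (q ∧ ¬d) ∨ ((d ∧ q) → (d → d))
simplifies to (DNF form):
True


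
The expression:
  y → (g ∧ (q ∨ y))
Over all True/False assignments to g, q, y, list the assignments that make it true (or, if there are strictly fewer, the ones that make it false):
is false only for:
  g=False, q=False, y=True;
  g=False, q=True, y=True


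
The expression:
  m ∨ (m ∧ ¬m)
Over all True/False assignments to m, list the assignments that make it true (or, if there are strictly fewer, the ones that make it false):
is true only for:
  m=True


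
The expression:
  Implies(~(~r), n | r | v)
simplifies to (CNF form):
True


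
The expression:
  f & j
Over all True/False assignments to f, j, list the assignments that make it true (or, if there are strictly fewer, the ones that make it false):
is true only for:
  f=True, j=True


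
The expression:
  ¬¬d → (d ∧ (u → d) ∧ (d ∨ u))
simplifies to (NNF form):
True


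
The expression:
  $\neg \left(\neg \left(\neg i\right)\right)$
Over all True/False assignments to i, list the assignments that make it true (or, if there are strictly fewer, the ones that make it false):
is true only for:
  i=False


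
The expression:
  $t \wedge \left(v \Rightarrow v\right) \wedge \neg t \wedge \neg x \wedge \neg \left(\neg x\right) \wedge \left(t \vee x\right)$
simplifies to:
$\text{False}$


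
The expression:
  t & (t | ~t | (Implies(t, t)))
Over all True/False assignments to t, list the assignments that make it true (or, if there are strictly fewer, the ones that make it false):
is true only for:
  t=True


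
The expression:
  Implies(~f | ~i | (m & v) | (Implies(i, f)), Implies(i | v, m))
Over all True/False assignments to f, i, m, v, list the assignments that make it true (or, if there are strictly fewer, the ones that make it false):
is false only for:
  f=False, i=False, m=False, v=True;
  f=False, i=True, m=False, v=False;
  f=False, i=True, m=False, v=True;
  f=True, i=False, m=False, v=True;
  f=True, i=True, m=False, v=False;
  f=True, i=True, m=False, v=True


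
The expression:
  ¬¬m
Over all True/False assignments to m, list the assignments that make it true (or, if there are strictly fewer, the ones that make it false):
is true only for:
  m=True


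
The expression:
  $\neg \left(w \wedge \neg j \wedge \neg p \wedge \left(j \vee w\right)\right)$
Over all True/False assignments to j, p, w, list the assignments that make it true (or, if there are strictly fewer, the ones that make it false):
is false only for:
  j=False, p=False, w=True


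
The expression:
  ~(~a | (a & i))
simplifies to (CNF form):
a & ~i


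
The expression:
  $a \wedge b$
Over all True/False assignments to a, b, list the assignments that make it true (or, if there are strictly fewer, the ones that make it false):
is true only for:
  a=True, b=True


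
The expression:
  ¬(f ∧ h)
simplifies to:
¬f ∨ ¬h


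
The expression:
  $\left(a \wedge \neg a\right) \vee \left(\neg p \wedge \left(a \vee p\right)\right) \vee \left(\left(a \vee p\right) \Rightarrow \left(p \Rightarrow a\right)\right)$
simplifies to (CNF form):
$a \vee \neg p$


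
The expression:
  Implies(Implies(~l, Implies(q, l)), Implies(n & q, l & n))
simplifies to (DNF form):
True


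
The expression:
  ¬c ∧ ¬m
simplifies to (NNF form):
¬c ∧ ¬m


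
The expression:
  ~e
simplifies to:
~e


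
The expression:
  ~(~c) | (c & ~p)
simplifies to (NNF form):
c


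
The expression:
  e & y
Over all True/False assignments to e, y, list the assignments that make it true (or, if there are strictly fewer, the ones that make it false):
is true only for:
  e=True, y=True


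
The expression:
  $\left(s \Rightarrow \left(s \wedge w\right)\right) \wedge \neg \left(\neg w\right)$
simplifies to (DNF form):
$w$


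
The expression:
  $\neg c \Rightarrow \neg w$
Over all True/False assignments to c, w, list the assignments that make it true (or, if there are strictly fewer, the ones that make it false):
is false only for:
  c=False, w=True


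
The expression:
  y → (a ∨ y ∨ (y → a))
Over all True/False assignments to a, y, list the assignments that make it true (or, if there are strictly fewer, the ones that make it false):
is always true.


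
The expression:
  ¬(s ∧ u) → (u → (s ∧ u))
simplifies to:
s ∨ ¬u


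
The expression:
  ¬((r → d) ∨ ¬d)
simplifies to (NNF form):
False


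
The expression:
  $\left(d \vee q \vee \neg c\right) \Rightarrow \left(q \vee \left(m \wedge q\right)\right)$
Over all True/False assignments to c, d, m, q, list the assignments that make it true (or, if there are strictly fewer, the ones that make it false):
is false only for:
  c=False, d=False, m=False, q=False;
  c=False, d=False, m=True, q=False;
  c=False, d=True, m=False, q=False;
  c=False, d=True, m=True, q=False;
  c=True, d=True, m=False, q=False;
  c=True, d=True, m=True, q=False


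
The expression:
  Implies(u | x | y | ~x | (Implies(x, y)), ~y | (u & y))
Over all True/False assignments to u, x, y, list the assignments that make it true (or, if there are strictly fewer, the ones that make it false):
is false only for:
  u=False, x=False, y=True;
  u=False, x=True, y=True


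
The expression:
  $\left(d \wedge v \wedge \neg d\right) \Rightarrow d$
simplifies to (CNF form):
$\text{True}$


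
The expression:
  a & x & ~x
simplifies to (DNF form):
False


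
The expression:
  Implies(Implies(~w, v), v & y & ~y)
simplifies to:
~v & ~w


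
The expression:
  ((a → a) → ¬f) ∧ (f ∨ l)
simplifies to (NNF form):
l ∧ ¬f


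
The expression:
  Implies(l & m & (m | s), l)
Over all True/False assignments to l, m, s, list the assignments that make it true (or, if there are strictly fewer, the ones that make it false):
is always true.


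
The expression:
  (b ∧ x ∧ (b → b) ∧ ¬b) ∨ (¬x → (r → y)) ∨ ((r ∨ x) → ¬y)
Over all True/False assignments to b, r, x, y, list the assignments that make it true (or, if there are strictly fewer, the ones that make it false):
is always true.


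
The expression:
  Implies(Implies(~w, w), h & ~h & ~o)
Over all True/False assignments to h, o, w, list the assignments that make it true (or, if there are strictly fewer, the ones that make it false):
is true only for:
  h=False, o=False, w=False;
  h=False, o=True, w=False;
  h=True, o=False, w=False;
  h=True, o=True, w=False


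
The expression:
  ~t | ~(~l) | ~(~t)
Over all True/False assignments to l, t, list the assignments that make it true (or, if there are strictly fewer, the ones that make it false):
is always true.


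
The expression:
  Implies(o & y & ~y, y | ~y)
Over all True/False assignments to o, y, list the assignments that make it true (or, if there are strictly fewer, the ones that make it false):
is always true.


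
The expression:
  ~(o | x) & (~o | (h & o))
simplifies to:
~o & ~x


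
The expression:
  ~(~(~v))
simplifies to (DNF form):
~v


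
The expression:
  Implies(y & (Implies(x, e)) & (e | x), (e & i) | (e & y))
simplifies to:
True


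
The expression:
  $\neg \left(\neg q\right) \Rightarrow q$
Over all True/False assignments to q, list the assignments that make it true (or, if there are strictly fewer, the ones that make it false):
is always true.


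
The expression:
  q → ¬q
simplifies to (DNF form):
¬q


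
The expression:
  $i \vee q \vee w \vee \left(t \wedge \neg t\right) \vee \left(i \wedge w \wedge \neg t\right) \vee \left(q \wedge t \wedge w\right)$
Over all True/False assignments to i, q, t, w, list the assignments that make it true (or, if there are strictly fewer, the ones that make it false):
is false only for:
  i=False, q=False, t=False, w=False;
  i=False, q=False, t=True, w=False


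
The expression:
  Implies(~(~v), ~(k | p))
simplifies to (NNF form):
~v | (~k & ~p)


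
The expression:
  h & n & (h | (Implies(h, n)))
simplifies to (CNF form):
h & n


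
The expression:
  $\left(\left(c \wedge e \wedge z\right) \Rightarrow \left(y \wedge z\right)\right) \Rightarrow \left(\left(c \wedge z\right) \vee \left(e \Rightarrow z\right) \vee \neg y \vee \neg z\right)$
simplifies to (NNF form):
$\text{True}$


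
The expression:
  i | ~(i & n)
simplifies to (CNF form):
True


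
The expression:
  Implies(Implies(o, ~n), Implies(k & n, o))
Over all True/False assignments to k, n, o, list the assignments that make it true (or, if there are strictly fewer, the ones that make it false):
is false only for:
  k=True, n=True, o=False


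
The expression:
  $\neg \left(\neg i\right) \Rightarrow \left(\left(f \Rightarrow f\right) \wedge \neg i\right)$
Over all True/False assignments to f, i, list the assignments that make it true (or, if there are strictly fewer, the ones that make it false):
is true only for:
  f=False, i=False;
  f=True, i=False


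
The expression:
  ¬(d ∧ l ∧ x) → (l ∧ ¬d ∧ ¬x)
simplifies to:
l ∧ (d ∨ ¬x) ∧ (x ∨ ¬d)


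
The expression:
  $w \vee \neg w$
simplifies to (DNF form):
$\text{True}$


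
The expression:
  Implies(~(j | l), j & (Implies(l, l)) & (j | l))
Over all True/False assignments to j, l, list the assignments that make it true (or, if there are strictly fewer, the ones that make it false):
is false only for:
  j=False, l=False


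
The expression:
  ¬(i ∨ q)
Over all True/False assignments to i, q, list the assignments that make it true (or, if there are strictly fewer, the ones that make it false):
is true only for:
  i=False, q=False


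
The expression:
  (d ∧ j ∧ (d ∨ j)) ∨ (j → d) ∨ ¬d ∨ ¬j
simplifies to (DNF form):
True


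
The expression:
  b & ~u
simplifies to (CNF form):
b & ~u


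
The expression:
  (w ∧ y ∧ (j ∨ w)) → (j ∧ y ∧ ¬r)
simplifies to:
(j ∧ ¬r) ∨ ¬w ∨ ¬y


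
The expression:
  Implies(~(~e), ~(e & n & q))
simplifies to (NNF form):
~e | ~n | ~q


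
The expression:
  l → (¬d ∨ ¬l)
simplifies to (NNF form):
¬d ∨ ¬l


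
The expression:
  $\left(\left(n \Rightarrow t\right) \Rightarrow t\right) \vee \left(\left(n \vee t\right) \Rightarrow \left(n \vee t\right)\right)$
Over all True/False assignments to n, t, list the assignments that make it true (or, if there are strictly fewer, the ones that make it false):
is always true.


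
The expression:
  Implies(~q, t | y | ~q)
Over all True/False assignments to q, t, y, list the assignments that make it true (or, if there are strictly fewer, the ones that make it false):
is always true.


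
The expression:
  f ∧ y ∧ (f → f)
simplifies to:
f ∧ y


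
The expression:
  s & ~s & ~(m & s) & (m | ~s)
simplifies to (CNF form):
False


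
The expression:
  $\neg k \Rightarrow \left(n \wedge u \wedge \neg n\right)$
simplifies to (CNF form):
$k$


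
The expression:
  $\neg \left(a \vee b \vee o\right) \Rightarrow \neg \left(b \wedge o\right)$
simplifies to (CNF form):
$\text{True}$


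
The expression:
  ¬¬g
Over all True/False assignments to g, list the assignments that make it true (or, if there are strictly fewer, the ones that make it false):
is true only for:
  g=True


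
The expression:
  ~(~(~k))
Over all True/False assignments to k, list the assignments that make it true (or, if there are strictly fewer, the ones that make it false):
is true only for:
  k=False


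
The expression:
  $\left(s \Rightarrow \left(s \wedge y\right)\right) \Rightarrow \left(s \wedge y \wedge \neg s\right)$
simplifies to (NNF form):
$s \wedge \neg y$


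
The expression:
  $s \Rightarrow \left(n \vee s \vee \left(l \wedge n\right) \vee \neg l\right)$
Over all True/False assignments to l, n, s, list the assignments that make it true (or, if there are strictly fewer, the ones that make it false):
is always true.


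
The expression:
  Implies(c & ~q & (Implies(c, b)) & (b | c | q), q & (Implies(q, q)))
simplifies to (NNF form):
q | ~b | ~c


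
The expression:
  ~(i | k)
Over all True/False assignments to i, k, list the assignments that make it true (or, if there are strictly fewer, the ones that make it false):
is true only for:
  i=False, k=False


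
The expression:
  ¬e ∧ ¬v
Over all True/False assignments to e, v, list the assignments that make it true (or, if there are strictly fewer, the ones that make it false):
is true only for:
  e=False, v=False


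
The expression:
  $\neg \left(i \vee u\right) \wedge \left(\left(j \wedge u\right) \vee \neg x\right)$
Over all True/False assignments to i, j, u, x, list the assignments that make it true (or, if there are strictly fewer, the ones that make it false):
is true only for:
  i=False, j=False, u=False, x=False;
  i=False, j=True, u=False, x=False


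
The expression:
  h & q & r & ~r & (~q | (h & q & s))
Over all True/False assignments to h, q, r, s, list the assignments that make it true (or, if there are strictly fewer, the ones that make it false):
is never true.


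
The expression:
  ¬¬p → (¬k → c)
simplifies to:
c ∨ k ∨ ¬p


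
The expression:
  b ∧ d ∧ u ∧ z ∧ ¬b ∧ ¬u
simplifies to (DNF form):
False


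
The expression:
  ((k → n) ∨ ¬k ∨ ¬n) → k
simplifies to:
k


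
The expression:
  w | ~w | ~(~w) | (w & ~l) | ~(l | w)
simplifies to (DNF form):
True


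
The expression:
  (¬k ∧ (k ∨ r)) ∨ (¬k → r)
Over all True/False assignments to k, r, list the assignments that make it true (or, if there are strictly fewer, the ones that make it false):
is false only for:
  k=False, r=False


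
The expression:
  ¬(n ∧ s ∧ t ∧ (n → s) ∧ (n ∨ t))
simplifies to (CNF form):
¬n ∨ ¬s ∨ ¬t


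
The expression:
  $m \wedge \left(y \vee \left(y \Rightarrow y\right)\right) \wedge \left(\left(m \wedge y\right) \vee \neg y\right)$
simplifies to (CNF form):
$m$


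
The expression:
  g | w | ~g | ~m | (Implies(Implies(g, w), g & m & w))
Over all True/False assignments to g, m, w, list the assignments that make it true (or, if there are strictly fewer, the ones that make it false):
is always true.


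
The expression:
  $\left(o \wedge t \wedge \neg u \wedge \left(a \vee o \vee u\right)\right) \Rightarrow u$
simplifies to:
$u \vee \neg o \vee \neg t$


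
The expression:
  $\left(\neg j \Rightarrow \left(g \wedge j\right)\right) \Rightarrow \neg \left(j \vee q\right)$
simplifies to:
$\neg j$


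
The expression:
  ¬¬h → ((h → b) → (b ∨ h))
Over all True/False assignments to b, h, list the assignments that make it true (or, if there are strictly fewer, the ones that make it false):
is always true.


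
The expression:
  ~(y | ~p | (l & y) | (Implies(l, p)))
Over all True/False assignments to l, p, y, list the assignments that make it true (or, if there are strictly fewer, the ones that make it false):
is never true.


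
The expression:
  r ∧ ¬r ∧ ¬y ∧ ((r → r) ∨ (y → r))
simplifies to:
False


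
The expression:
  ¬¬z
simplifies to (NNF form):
z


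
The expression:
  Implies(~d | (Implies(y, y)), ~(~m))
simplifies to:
m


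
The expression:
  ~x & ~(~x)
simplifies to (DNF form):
False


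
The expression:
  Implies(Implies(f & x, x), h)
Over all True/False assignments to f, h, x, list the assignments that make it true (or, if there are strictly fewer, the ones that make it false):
is true only for:
  f=False, h=True, x=False;
  f=False, h=True, x=True;
  f=True, h=True, x=False;
  f=True, h=True, x=True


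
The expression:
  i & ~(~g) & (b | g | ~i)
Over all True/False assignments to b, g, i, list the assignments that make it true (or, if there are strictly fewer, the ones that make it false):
is true only for:
  b=False, g=True, i=True;
  b=True, g=True, i=True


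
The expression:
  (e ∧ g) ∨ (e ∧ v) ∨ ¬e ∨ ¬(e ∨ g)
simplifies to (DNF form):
g ∨ v ∨ ¬e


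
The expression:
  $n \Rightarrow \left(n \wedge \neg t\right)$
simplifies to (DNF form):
$\neg n \vee \neg t$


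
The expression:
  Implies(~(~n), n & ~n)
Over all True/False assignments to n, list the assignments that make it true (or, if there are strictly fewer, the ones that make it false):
is true only for:
  n=False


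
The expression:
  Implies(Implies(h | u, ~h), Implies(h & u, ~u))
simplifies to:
True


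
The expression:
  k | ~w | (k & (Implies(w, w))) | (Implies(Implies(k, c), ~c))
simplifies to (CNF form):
k | ~c | ~w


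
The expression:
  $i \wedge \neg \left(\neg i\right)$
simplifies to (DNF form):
$i$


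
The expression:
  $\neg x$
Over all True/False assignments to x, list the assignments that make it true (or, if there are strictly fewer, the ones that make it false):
is true only for:
  x=False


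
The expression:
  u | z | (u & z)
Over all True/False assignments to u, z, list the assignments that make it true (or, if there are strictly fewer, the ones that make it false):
is false only for:
  u=False, z=False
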